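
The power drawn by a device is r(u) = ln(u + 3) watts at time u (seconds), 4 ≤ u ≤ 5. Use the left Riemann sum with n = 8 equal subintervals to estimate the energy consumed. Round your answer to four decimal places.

Δu = (5 − 4)/8 = 0.125.
Left endpoints: 4, 4.125, 4.25, 4.375, 4.5, 4.625, 4.75, 4.875.
r(4) ≈ 1.9459, r(4.125) ≈ 1.9636, r(4.25) ≈ 1.9810, r(4.375) ≈ 1.9981, r(4.5) ≈ 2.0149, r(4.625) ≈ 2.0314, r(4.75) ≈ 2.0477, r(4.875) ≈ 2.0637.
Sum = Δu · [r(4) + r(4.125) + r(4.25) + ...].
Sum ≈ 2.0058.

2.0058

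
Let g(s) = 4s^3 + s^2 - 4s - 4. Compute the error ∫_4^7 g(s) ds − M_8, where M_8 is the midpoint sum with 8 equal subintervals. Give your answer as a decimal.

Exact integral: ∫_4^7 g(s) ds = 2160.
M_8 = 2157.64453125.
Error = 2160 − 2157.64453125 = 2.35546875.

2.35546875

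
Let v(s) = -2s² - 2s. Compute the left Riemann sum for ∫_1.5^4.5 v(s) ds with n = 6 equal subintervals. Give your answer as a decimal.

-66.25

Δs = (4.5 − 1.5)/6 = 0.5.
Left endpoints: 1.5, 2, 2.5, 3, 3.5, 4.
v(1.5) = -7.5, v(2) = -12, v(2.5) = -17.5, v(3) = -24, v(3.5) = -31.5, v(4) = -40.
Sum = Δs · [v(1.5) + v(2) + v(2.5) + ...].
Sum = -66.25.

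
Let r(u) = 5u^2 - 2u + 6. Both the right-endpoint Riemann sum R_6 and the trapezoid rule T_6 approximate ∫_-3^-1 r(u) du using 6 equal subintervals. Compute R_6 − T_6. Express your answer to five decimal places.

-7.33333

R_6 ≈ 56.1851852.
T_6 ≈ 63.5185185.
R_6 − T_6 ≈ -7.33333.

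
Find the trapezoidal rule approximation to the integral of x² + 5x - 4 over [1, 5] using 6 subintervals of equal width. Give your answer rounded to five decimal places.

85.62963

Δx = (5 − 1)/6 = 2/3.
f(1) = 2, f(5/3) = 64/9, f(7/3) = 118/9, f(3) = 20, f(11/3) = 250/9, f(13/3) = 328/9, f(5) = 46.
T_6 = (Δx/2)·[f(x_0) + 2f(x_1) + ... + 2f(x_{5}) + f(x_6)].
Sum ≈ 85.62963.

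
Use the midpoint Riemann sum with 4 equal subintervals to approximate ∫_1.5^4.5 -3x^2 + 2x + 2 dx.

Δx = (4.5 − 1.5)/4 = 0.75.
Midpoints: 1.875, 2.625, 3.375, 4.125.
f(1.875) = -4.796875, f(2.625) = -13.421875, f(3.375) = -25.421875, f(4.125) = -40.796875.
Sum = Δx · [f(1.875) + f(2.625) + f(3.375) + f(4.125)].
Sum = -63.328125.

-63.328125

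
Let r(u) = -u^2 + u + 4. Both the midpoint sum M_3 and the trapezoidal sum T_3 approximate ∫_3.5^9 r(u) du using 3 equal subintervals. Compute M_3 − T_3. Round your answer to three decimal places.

M_3 ≈ -170.79282.
T_3 ≈ -175.41435.
M_3 − T_3 ≈ 4.622.

4.622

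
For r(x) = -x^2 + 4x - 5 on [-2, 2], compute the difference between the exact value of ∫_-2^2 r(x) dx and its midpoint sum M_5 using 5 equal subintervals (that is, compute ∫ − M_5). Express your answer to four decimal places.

-0.2133

Exact integral: ∫_-2^2 r(x) dx ≈ -25.333333.
M_5 = -25.12.
Error ≈ -25.333333 − (-25.12) ≈ -0.2133.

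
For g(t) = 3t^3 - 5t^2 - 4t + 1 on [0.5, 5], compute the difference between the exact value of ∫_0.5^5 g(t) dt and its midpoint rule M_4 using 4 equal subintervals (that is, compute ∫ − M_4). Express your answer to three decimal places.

9.374

Exact integral: ∫_0.5^5 g(t) dt = 215.578125.
M_4 ≈ 206.20459.
Error ≈ 215.578125 − 206.20459 ≈ 9.374.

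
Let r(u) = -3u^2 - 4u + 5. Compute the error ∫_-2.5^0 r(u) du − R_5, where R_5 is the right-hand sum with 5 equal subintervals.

-1.875

Exact integral: ∫_-2.5^0 r(u) du = 9.375.
R_5 = 11.25.
Error = 9.375 − 11.25 = -1.875.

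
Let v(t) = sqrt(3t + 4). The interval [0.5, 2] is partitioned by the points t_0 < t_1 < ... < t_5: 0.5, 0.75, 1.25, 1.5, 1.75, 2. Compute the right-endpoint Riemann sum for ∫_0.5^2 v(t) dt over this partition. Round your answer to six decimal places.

Subinterval widths: 0.25, 0.5, 0.25, 0.25, 0.25.
Right endpoints: 0.75, 1.25, 1.5, 1.75, 2.
v(0.75) ≈ 2.500000, v(1.25) ≈ 2.783882, v(1.5) ≈ 2.915476, v(1.75) ≈ 3.041381, v(2) ≈ 3.162278.
Sum = Σ Δt_i · v(t_i).
Sum ≈ 4.296725.

4.296725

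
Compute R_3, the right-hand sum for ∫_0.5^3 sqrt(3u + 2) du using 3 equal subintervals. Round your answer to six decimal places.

Δu = (3 − 0.5)/3 = 5/6.
Right endpoints: 4/3, 13/6, 3.
f(4/3) ≈ 2.449490, f(13/6) ≈ 2.915476, f(3) ≈ 3.316625.
Sum = Δu · [f(4/3) + f(13/6) + f(3)].
Sum ≈ 7.234659.

7.234659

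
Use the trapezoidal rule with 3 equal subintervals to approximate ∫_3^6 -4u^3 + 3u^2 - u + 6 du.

Δu = (6 − 3)/3 = 1.
f(3) = -78, f(4) = -206, f(5) = -424, f(6) = -756.
T_3 = (Δu/2)·[f(u_0) + 2f(u_1) + 2f(u_2) + f(u_3)].
Sum = -1047.

-1047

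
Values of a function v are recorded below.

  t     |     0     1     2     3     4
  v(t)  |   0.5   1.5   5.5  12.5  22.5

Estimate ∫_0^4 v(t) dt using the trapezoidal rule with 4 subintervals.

31

Δt = 1.
T_4 = (1/2)·[0.5 + 2·1.5 + 2·5.5 + 2·12.5 + 22.5] = 31.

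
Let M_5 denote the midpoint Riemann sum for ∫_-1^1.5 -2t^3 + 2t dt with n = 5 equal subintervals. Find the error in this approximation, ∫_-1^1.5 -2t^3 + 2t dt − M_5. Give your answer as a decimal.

-0.078125

Exact integral: ∫_-1^1.5 f(t) dt = -0.78125.
M_5 = -0.703125.
Error = -0.78125 − (-0.703125) = -0.078125.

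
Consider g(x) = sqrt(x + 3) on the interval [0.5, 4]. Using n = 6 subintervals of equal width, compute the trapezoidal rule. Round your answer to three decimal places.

Δx = (4 − 0.5)/6 = 7/12.
g(0.5) ≈ 1.871, g(13/12) ≈ 2.021, g(5/3) ≈ 2.160, g(2.25) ≈ 2.291, g(17/6) ≈ 2.415, g(41/12) ≈ 2.533, g(4) ≈ 2.646.
T_6 = (Δx/2)·[g(x_0) + 2g(x_1) + ... + 2g(x_{5}) + g(x_6)].
Sum ≈ 7.979.

7.979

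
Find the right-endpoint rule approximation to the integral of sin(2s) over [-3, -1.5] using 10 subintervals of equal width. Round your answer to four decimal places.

Δs = (-1.5 − (-3))/10 = 0.15.
Right endpoints: -2.85, -2.7, -2.55, -2.4, -2.25, -2.1, -1.95, -1.8, -1.65, -1.5.
f(-2.85) ≈ 0.5507, f(-2.7) ≈ 0.7728, f(-2.55) ≈ 0.9258, f(-2.4) ≈ 0.9962, f(-2.25) ≈ 0.9775, f(-2.1) ≈ 0.8716, f(-1.95) ≈ 0.6878, f(-1.8) ≈ 0.4425, f(-1.65) ≈ 0.1577, f(-1.5) ≈ -0.1411.
Sum = Δs · [f(-2.85) + f(-2.7) + f(-2.55) + ...].
Sum ≈ 0.9362.

0.9362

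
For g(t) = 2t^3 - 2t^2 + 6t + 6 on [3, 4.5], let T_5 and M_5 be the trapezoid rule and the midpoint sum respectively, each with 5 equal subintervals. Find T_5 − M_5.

0.691875

T_5 = 164.9925.
M_5 = 164.300625.
T_5 − M_5 = 0.691875.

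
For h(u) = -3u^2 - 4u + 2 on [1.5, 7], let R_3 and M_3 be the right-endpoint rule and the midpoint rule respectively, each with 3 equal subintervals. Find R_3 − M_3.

R_3 ≈ -580.097222.
M_3 ≈ -417.503472.
R_3 − M_3 = -162.59375.

-162.59375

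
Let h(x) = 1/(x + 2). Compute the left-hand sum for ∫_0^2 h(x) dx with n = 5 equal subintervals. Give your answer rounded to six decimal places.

0.745635

Δx = (2 − 0)/5 = 0.4.
Left endpoints: 0, 0.4, 0.8, 1.2, 1.6.
h(0) = 0.5, h(0.4) = 5/12, h(0.8) = 5/14, h(1.2) = 0.3125, h(1.6) = 5/18.
Sum = Δx · [h(0) + h(0.4) + h(0.8) + h(1.2) + h(1.6)].
Sum ≈ 0.745635.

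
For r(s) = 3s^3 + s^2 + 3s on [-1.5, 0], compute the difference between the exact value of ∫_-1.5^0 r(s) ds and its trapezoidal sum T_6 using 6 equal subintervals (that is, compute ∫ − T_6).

0.08984375

Exact integral: ∫_-1.5^0 r(s) ds = -6.046875.
T_6 = -6.13671875.
Error = -6.046875 − (-6.13671875) = 0.08984375.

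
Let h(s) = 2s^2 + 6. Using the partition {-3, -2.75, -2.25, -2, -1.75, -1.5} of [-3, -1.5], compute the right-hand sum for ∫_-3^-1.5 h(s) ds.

22.5

Subinterval widths: 0.25, 0.5, 0.25, 0.25, 0.25.
Right endpoints: -2.75, -2.25, -2, -1.75, -1.5.
h(-2.75) = 21.125, h(-2.25) = 16.125, h(-2) = 14, h(-1.75) = 12.125, h(-1.5) = 10.5.
Sum = Σ Δs_i · h(s_i).
Sum = 22.5.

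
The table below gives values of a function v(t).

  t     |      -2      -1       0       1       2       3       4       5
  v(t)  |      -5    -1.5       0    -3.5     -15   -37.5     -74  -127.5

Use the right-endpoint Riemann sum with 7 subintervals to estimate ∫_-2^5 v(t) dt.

-259

Δt = 1.
Sum = 1·[(-1.5) + 0 + (-3.5) + (-15) + (-37.5) + (-74) + (-127.5)] = -259.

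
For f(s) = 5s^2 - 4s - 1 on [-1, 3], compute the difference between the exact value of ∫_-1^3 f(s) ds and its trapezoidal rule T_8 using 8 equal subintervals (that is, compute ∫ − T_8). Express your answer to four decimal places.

Exact integral: ∫_-1^3 f(s) ds ≈ 26.666667.
T_8 = 27.5.
Error ≈ 26.666667 − 27.5 ≈ -0.8333.

-0.8333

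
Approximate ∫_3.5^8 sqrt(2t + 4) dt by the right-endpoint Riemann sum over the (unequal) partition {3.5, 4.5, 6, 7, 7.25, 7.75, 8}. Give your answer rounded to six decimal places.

18.249457

Subinterval widths: 1, 1.5, 1, 0.25, 0.5, 0.25.
Right endpoints: 4.5, 6, 7, 7.25, 7.75, 8.
f(4.5) ≈ 3.605551, f(6) ≈ 4.000000, f(7) ≈ 4.242641, f(7.25) ≈ 4.301163, f(7.75) ≈ 4.415880, f(8) ≈ 4.472136.
Sum = Σ Δt_i · f(t_i).
Sum ≈ 18.249457.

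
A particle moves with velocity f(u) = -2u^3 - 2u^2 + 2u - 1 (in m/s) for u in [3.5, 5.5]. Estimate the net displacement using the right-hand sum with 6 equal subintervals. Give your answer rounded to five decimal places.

-496.40741

Δu = (5.5 − 3.5)/6 = 1/3.
Right endpoints: 23/6, 25/6, 4.5, 29/6, 31/6, 5.5.
f(23/6) = -14621/108, f(25/6) = -18583/108, f(4.5) = -214.75, f(29/6) = -28499/108, f(31/6) = -34549/108, f(5.5) = -383.25.
Sum = Δu · [f(23/6) + f(25/6) + f(4.5) + ...].
Sum ≈ -496.40741.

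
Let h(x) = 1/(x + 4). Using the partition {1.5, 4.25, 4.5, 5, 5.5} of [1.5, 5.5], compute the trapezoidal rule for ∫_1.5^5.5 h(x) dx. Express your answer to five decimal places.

Subinterval widths: 2.75, 0.25, 0.5, 0.5.
h(1.5) = 2/11, h(4.25) = 4/33, h(4.5) = 2/17, h(5) = 1/9, h(5.5) = 2/19.
On each subinterval the trapezoid contributes (Δx_i/2)·[h(x_{i-1}) + h(x_i)].
Sum ≈ 0.55781.

0.55781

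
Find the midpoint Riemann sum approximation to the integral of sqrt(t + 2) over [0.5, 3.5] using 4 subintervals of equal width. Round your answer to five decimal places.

5.96627

Δt = (3.5 − 0.5)/4 = 0.75.
Midpoints: 0.875, 1.625, 2.375, 3.125.
f(0.875) ≈ 1.69558, f(1.625) ≈ 1.90394, f(2.375) ≈ 2.09165, f(3.125) ≈ 2.26385.
Sum = Δt · [f(0.875) + f(1.625) + f(2.375) + f(3.125)].
Sum ≈ 5.96627.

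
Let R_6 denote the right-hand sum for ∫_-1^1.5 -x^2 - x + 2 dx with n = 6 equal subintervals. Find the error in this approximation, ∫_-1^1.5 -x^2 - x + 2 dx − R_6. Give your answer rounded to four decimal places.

Exact integral: ∫_-1^1.5 f(x) dx ≈ 2.916667.
R_6 ≈ 2.063079.
Error ≈ 2.916667 − 2.063079 ≈ 0.8536.

0.8536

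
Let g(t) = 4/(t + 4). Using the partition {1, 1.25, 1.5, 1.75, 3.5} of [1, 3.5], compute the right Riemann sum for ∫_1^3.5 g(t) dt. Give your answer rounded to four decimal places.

1.4795

Subinterval widths: 0.25, 0.25, 0.25, 1.75.
Right endpoints: 1.25, 1.5, 1.75, 3.5.
g(1.25) = 16/21, g(1.5) = 8/11, g(1.75) = 16/23, g(3.5) = 8/15.
Sum = Σ Δt_i · g(t_i).
Sum ≈ 1.4795.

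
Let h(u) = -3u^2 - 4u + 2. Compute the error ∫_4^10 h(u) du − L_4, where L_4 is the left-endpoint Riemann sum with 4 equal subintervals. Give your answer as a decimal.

-200.25

Exact integral: ∫_4^10 h(u) du = -1092.
L_4 = -891.75.
Error = -1092 − (-891.75) = -200.25.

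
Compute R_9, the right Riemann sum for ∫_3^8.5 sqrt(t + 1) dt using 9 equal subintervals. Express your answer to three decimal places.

14.515

Δt = (8.5 − 3)/9 = 11/18.
Right endpoints: 65/18, 38/9, 29/6, 49/9, 109/18, 20/3, 131/18, 71/9, 8.5.
f(65/18) ≈ 2.147, f(38/9) ≈ 2.285, f(29/6) ≈ 2.415, f(49/9) ≈ 2.539, f(109/18) ≈ 2.656, f(20/3) ≈ 2.769, f(131/18) ≈ 2.877, f(71/9) ≈ 2.981, f(8.5) ≈ 3.082.
Sum = Δt · [f(65/18) + f(38/9) + f(29/6) + ...].
Sum ≈ 14.515.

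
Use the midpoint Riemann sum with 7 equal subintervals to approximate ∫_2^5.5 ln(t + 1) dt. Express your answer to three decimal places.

5.373

Δt = (5.5 − 2)/7 = 0.5.
Midpoints: 2.25, 2.75, 3.25, 3.75, 4.25, 4.75, 5.25.
f(2.25) ≈ 1.179, f(2.75) ≈ 1.322, f(3.25) ≈ 1.447, f(3.75) ≈ 1.558, f(4.25) ≈ 1.658, f(4.75) ≈ 1.749, f(5.25) ≈ 1.833.
Sum = Δt · [f(2.25) + f(2.75) + f(3.25) + ...].
Sum ≈ 5.373.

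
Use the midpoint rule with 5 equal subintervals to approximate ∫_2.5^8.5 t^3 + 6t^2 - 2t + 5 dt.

2440.05

Δt = (8.5 − 2.5)/5 = 1.2.
Midpoints: 3.1, 4.3, 5.5, 6.7, 7.9.
f(3.1) = 86.251, f(4.3) = 186.847, f(5.5) = 341.875, f(6.7) = 561.703, f(7.9) = 856.699.
Sum = Δt · [f(3.1) + f(4.3) + f(5.5) + f(6.7) + f(7.9)].
Sum = 2440.05.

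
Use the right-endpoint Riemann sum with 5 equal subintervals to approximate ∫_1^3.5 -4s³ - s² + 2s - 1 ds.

-200.625

Δs = (3.5 − 1)/5 = 0.5.
Right endpoints: 1.5, 2, 2.5, 3, 3.5.
f(1.5) = -13.75, f(2) = -33, f(2.5) = -64.75, f(3) = -112, f(3.5) = -177.75.
Sum = Δs · [f(1.5) + f(2) + f(2.5) + f(3) + f(3.5)].
Sum = -200.625.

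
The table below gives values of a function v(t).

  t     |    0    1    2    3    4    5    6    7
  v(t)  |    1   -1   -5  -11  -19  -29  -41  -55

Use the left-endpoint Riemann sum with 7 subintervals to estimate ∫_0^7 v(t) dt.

-105

Δt = 1.
Sum = 1·[1 + (-1) + (-5) + (-11) + (-19) + (-29) + (-41)] = -105.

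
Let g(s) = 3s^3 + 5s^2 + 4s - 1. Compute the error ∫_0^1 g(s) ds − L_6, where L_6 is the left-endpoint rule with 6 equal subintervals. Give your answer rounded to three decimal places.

0.956

Exact integral: ∫_0^1 g(s) ds ≈ 3.41667.
L_6 ≈ 2.46065.
Error ≈ 3.41667 − 2.46065 ≈ 0.956.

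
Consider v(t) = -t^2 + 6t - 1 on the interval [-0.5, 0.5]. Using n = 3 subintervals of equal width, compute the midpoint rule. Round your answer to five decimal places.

-1.07407

Δt = (0.5 − (-0.5))/3 = 1/3.
Midpoints: -1/3, 0, 1/3.
v(-1/3) = -28/9, v(0) = -1, v(1/3) = 8/9.
Sum = Δt · [v(-1/3) + v(0) + v(1/3)].
Sum ≈ -1.07407.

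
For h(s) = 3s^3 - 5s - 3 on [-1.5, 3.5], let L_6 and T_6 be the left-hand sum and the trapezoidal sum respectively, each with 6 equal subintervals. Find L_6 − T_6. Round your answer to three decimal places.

-47.396

L_6 = 26.5625.
T_6 ≈ 73.95833.
L_6 − T_6 ≈ -47.396.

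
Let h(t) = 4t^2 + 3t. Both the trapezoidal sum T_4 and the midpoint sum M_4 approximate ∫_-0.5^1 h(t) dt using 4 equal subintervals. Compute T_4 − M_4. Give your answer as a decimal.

T_4 = 2.765625.
M_4 = 2.5546875.
T_4 − M_4 = 0.2109375.

0.2109375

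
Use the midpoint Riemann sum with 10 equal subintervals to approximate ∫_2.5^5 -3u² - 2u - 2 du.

Δu = (5 − 2.5)/10 = 0.25.
Midpoints: 2.625, 2.875, 3.125, 3.375, 3.625, 3.875, 4.125, 4.375, 4.625, 4.875.
f(2.625) = -27.921875, f(2.875) = -32.546875, f(3.125) = -37.546875, f(3.375) = -42.921875, f(3.625) = -48.671875, f(3.875) = -54.796875, f(4.125) = -61.296875, f(4.375) = -68.171875, f(4.625) = -75.421875, f(4.875) = -83.046875.
Sum = Δu · [f(2.625) + f(2.875) + f(3.125) + ...].
Sum = -133.0859375.

-133.0859375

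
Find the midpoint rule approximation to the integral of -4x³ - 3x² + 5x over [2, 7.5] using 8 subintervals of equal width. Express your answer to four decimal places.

Δx = (7.5 − 2)/8 = 0.6875.
Midpoints: 2.34375, 3.03125, 3.71875, 4.40625, 5.09375, 5.78125, 6.46875, 7.15625.
f(2.34375) = -460875/8192, f(3.03125) = -1014329/8192, f(3.71875) = -1872703/8192, f(4.40625) = -3099885/8192, f(5.09375) = -4759763/8192, f(5.78125) = -6916225/8192, f(6.46875) = -9633159/8192, f(7.15625) = -12974453/8192.
Sum = Δx · [f(2.34375) + f(3.03125) + f(3.71875) + ...].
Sum ≈ -3418.3145.

-3418.3145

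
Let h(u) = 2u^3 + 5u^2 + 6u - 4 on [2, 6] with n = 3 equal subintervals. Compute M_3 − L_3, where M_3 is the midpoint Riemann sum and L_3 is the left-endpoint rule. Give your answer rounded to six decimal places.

M_3 ≈ 1049.48148148.
L_3 ≈ 701.03703704.
M_3 − L_3 ≈ 348.444444.

348.444444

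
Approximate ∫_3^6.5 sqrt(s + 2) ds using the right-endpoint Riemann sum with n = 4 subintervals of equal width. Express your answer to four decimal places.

Δs = (6.5 − 3)/4 = 0.875.
Right endpoints: 3.875, 4.75, 5.625, 6.5.
f(3.875) ≈ 2.4238, f(4.75) ≈ 2.5981, f(5.625) ≈ 2.7613, f(6.5) ≈ 2.9155.
Sum = Δs · [f(3.875) + f(4.75) + f(5.625) + f(6.5)].
Sum ≈ 9.3614.

9.3614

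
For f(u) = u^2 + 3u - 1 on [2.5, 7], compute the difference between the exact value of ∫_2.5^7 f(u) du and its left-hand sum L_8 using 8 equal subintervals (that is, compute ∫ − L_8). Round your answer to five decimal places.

Exact integral: ∫_2.5^7 f(u) du = 168.75.
L_8 ≈ 153.1669922.
Error ≈ 168.75 − 153.1669922 ≈ 15.58301.

15.58301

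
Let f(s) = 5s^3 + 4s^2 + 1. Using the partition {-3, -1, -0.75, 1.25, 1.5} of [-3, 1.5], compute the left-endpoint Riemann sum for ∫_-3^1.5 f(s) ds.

-189.46484375

Subinterval widths: 2, 0.25, 2, 0.25.
Left endpoints: -3, -1, -0.75, 1.25.
f(-3) = -98, f(-1) = 0, f(-0.75) = 1.140625, f(1.25) = 17.015625.
Sum = Σ Δs_i · f(s_i).
Sum = -189.46484375.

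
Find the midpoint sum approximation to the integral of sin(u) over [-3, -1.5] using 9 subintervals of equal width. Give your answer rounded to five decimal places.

Δu = (-1.5 − (-3))/9 = 1/6.
Midpoints: -35/12, -2.75, -31/12, -29/12, -2.25, -25/12, -23/12, -1.75, -19/12.
f(-35/12) ≈ -0.22303, f(-2.75) ≈ -0.38166, f(-31/12) ≈ -0.52971, f(-29/12) ≈ -0.66308, f(-2.25) ≈ -0.77807, f(-25/12) ≈ -0.87150, f(-23/12) ≈ -0.94078, f(-1.75) ≈ -0.98399, f(-19/12) ≈ -0.99992.
Sum = Δu · [f(-35/12) + f(-2.75) + f(-31/12) + ...].
Sum ≈ -1.06196.

-1.06196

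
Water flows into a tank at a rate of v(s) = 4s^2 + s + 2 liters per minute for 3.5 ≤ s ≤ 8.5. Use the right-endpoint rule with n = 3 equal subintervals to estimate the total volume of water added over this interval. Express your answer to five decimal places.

Δs = (8.5 − 3.5)/3 = 5/3.
Right endpoints: 31/6, 41/6, 8.5.
v(31/6) = 2051/18, v(41/6) = 3521/18, v(8.5) = 299.5.
Sum = Δs · [v(31/6) + v(41/6) + v(8.5)].
Sum ≈ 1015.09259.

1015.09259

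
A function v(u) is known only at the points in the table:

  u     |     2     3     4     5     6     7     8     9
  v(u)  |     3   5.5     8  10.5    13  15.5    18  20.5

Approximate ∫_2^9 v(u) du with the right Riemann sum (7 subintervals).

91

Δu = 1.
Sum = 1·[5.5 + 8 + 10.5 + 13 + 15.5 + 18 + 20.5] = 91.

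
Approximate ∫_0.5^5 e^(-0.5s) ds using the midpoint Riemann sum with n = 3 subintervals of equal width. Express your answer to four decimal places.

Δs = (5 − 0.5)/3 = 1.5.
Midpoints: 1.25, 2.75, 4.25.
f(1.25) ≈ 0.5353, f(2.75) ≈ 0.2528, f(4.25) ≈ 0.1194.
Sum = Δs · [f(1.25) + f(2.75) + f(4.25)].
Sum ≈ 1.3613.

1.3613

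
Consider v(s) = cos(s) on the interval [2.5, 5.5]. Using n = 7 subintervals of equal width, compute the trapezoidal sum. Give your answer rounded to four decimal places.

Δs = (5.5 − 2.5)/7 = 3/7.
v(2.5) ≈ -0.8011, v(41/14) ≈ -0.9774, v(47/14) ≈ -0.9769, v(53/14) ≈ -0.7996, v(59/14) ≈ -0.4778, v(65/14) ≈ -0.0695, v(71/14) ≈ 0.3514, v(5.5) ≈ 0.7087.
T_7 = (Δs/2)·[v(s_0) + 2v(s_1) + ... + 2v(s_{6}) + v(s_7)].
Sum ≈ -1.2840.

-1.2840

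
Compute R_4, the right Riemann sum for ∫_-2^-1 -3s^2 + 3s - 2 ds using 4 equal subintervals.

-12.03125

Δs = (-1 − (-2))/4 = 0.25.
Right endpoints: -1.75, -1.5, -1.25, -1.
f(-1.75) = -16.4375, f(-1.5) = -13.25, f(-1.25) = -10.4375, f(-1) = -8.
Sum = Δs · [f(-1.75) + f(-1.5) + f(-1.25) + f(-1)].
Sum = -12.03125.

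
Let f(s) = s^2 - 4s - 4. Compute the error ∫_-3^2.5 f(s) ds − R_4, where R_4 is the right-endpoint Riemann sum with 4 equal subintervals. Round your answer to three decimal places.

Exact integral: ∫_-3^2.5 f(s) ds ≈ -2.29167.
R_4 = -17.57421875.
Error ≈ -2.29167 − (-17.57421875) ≈ 15.283.

15.283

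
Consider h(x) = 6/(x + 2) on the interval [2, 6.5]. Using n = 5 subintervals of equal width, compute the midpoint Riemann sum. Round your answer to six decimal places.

Δx = (6.5 − 2)/5 = 0.9.
Midpoints: 2.45, 3.35, 4.25, 5.15, 6.05.
h(2.45) = 120/89, h(3.35) = 120/107, h(4.25) = 0.96, h(5.15) = 120/143, h(6.05) = 120/161.
Sum = Δx · [h(2.45) + h(3.35) + h(4.25) + h(5.15) + h(6.05)].
Sum ≈ 4.512881.

4.512881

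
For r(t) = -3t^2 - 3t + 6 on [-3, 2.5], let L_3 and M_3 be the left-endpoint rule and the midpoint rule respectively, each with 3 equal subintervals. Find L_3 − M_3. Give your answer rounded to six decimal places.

-6.302083

L_3 ≈ -7.18055556.
M_3 ≈ -0.87847222.
L_3 − M_3 ≈ -6.302083.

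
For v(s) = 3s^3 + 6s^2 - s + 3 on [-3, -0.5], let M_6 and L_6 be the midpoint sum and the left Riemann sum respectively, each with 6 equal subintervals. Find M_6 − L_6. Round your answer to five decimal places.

M_6 ≈ 5.2745226.
L_6 ≈ -1.1219618.
M_6 − L_6 ≈ 6.39648.

6.39648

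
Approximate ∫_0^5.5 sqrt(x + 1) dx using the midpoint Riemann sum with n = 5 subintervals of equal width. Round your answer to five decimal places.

10.39599

Δx = (5.5 − 0)/5 = 1.1.
Midpoints: 0.55, 1.65, 2.75, 3.85, 4.95.
f(0.55) ≈ 1.24499, f(1.65) ≈ 1.62788, f(2.75) ≈ 1.93649, f(3.85) ≈ 2.20227, f(4.95) ≈ 2.43926.
Sum = Δx · [f(0.55) + f(1.65) + f(2.75) + f(3.85) + f(4.95)].
Sum ≈ 10.39599.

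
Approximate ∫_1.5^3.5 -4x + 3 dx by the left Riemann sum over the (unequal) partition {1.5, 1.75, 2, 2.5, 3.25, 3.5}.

Subinterval widths: 0.25, 0.25, 0.5, 0.75, 0.25.
Left endpoints: 1.5, 1.75, 2, 2.5, 3.25.
f(1.5) = -3, f(1.75) = -4, f(2) = -5, f(2.5) = -7, f(3.25) = -10.
Sum = Σ Δx_i · f(x_i).
Sum = -12.

-12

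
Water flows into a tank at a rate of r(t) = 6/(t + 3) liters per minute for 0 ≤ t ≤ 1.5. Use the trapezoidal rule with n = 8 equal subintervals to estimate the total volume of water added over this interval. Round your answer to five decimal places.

Δt = (1.5 − 0)/8 = 0.1875.
r(0) = 2, r(0.1875) = 32/17, r(0.375) = 16/9, r(0.5625) = 32/19, r(0.75) = 1.6, r(0.9375) = 32/21, r(1.125) = 16/11, r(1.3125) = 32/23, r(1.5) = 4/3.
T_8 = (Δt/2)·[r(t_0) + 2r(t_1) + ... + 2r(t_{7}) + r(t_8)].
Sum ≈ 2.43388.

2.43388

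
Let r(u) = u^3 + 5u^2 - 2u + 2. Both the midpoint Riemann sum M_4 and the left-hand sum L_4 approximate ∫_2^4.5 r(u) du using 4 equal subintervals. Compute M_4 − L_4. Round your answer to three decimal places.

46.204

M_4 ≈ 224.60693.
L_4 ≈ 178.40332.
M_4 − L_4 ≈ 46.204.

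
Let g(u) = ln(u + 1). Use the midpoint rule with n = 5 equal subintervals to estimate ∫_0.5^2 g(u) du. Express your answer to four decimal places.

Δu = (2 − 0.5)/5 = 0.3.
Midpoints: 0.65, 0.95, 1.25, 1.55, 1.85.
g(0.65) ≈ 0.5008, g(0.95) ≈ 0.6678, g(1.25) ≈ 0.8109, g(1.55) ≈ 0.9361, g(1.85) ≈ 1.0473.
Sum = Δu · [g(0.65) + g(0.95) + g(1.25) + g(1.55) + g(1.85)].
Sum ≈ 1.1889.

1.1889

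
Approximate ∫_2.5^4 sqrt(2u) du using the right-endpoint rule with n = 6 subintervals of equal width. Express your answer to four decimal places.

Δu = (4 − 2.5)/6 = 0.25.
Right endpoints: 2.75, 3, 3.25, 3.5, 3.75, 4.
f(2.75) ≈ 2.3452, f(3) ≈ 2.4495, f(3.25) ≈ 2.5495, f(3.5) ≈ 2.6458, f(3.75) ≈ 2.7386, f(4) ≈ 2.8284.
Sum = Δu · [f(2.75) + f(3) + f(3.25) + ...].
Sum ≈ 3.8892.

3.8892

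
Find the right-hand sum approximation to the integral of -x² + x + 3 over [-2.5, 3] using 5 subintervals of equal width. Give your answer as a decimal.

4.07

Δx = (3 − (-2.5))/5 = 1.1.
Right endpoints: -1.4, -0.3, 0.8, 1.9, 3.
f(-1.4) = -0.36, f(-0.3) = 2.61, f(0.8) = 3.16, f(1.9) = 1.29, f(3) = -3.
Sum = Δx · [f(-1.4) + f(-0.3) + f(0.8) + f(1.9) + f(3)].
Sum = 4.07.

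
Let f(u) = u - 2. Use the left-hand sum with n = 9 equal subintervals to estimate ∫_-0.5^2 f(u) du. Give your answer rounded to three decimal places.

-3.472

Δu = (2 − (-0.5))/9 = 5/18.
Left endpoints: -0.5, -2/9, 1/18, 1/3, 11/18, 8/9, 7/6, 13/9, 31/18.
f(-0.5) = -2.5, f(-2/9) = -20/9, f(1/18) = -35/18, f(1/3) = -5/3, f(11/18) = -25/18, f(8/9) = -10/9, f(7/6) = -5/6, f(13/9) = -5/9, f(31/18) = -5/18.
Sum = Δu · [f(-0.5) + f(-2/9) + f(1/18) + ...].
Sum ≈ -3.472.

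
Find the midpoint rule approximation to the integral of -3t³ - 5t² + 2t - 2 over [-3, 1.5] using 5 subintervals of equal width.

-9.9534375

Δt = (1.5 − (-3))/5 = 0.9.
Midpoints: -2.55, -1.65, -0.75, 0.15, 1.05.
f(-2.55) = 10.131625, f(-1.65) = -5.436125, f(-0.75) = -5.046875, f(0.15) = -1.822625, f(1.05) = -8.885375.
Sum = Δt · [f(-2.55) + f(-1.65) + f(-0.75) + f(0.15) + f(1.05)].
Sum = -9.9534375.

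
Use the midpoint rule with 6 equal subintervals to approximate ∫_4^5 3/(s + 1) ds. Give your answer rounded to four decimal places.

0.5469

Δs = (5 − 4)/6 = 1/6.
Midpoints: 49/12, 4.25, 53/12, 55/12, 4.75, 59/12.
f(49/12) = 36/61, f(4.25) = 4/7, f(53/12) = 36/65, f(55/12) = 36/67, f(4.75) = 12/23, f(59/12) = 36/71.
Sum = Δs · [f(49/12) + f(4.25) + f(53/12) + ...].
Sum ≈ 0.5469.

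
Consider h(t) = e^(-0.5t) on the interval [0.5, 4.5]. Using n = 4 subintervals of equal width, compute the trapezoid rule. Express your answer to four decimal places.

1.3747

Δt = (4.5 − 0.5)/4 = 1.
h(0.5) ≈ 0.7788, h(1.5) ≈ 0.4724, h(2.5) ≈ 0.2865, h(3.5) ≈ 0.1738, h(4.5) ≈ 0.1054.
T_4 = (Δt/2)·[h(t_0) + 2h(t_1) + 2h(t_2) + 2h(t_3) + h(t_4)].
Sum ≈ 1.3747.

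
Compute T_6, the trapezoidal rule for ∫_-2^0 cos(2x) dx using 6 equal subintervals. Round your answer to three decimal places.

Δx = (0 − (-2))/6 = 1/3.
f(-2) ≈ -0.654, f(-5/3) ≈ -0.982, f(-4/3) ≈ -0.889, f(-1) ≈ -0.416, f(-2/3) ≈ 0.235, f(-1/3) ≈ 0.786, f(0) ≈ 1.000.
T_6 = (Δx/2)·[f(x_0) + 2f(x_1) + ... + 2f(x_{5}) + f(x_6)].
Sum ≈ -0.364.

-0.364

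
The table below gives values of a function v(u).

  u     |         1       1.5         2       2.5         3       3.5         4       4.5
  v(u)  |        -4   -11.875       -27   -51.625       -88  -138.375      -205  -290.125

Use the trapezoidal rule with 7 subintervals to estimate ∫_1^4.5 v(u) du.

Δu = 0.5.
T_7 = (0.5/2)·[(-4) + 2·(-11.875) + 2·(-27) + 2·(-51.625) + 2·(-88) + 2·(-138.375) + 2·(-205) + (-290.125)] = -334.46875.

-334.46875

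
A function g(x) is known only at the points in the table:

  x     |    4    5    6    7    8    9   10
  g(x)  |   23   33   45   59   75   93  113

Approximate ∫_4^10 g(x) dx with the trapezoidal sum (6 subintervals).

Δx = 1.
T_6 = (1/2)·[23 + 2·33 + 2·45 + 2·59 + 2·75 + 2·93 + 113] = 373.

373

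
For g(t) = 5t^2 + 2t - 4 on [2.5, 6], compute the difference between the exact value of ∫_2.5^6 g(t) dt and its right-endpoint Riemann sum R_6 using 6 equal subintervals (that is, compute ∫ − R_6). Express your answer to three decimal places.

-46.420

Exact integral: ∫_2.5^6 g(t) dt ≈ 349.70833.
R_6 ≈ 396.12789.
Error ≈ 349.70833 − 396.12789 ≈ -46.420.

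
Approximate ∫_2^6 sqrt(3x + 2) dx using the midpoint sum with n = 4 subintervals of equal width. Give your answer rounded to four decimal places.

14.8559

Δx = (6 − 2)/4 = 1.
Midpoints: 2.5, 3.5, 4.5, 5.5.
f(2.5) ≈ 3.0822, f(3.5) ≈ 3.5355, f(4.5) ≈ 3.9370, f(5.5) ≈ 4.3012.
Sum = Δx · [f(2.5) + f(3.5) + f(4.5) + f(5.5)].
Sum ≈ 14.8559.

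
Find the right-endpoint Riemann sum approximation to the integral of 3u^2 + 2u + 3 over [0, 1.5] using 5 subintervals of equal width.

Δu = (1.5 − 0)/5 = 0.3.
Right endpoints: 0.3, 0.6, 0.9, 1.2, 1.5.
f(0.3) = 3.87, f(0.6) = 5.28, f(0.9) = 7.23, f(1.2) = 9.72, f(1.5) = 12.75.
Sum = Δu · [f(0.3) + f(0.6) + f(0.9) + f(1.2) + f(1.5)].
Sum = 11.655.

11.655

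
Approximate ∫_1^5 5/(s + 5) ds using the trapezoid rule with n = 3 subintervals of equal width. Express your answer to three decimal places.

Δs = (5 − 1)/3 = 4/3.
f(1) = 5/6, f(7/3) = 15/22, f(11/3) = 15/26, f(5) = 0.5.
T_3 = (Δs/2)·[f(s_0) + 2f(s_1) + 2f(s_2) + f(s_3)].
Sum ≈ 2.567.

2.567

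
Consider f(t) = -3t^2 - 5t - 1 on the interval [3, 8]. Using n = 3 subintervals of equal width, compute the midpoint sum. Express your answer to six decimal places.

Δt = (8 − 3)/3 = 5/3.
Midpoints: 23/6, 5.5, 43/6.
f(23/6) = -64.25, f(5.5) = -119.25, f(43/6) = -2291/12.
Sum = Δt · [f(23/6) + f(5.5) + f(43/6)].
Sum ≈ -624.027778.

-624.027778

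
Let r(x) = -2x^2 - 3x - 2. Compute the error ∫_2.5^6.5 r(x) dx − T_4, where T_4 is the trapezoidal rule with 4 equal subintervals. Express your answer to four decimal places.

1.3333

Exact integral: ∫_2.5^6.5 r(x) dx ≈ -234.666667.
T_4 = -236.
Error ≈ -234.666667 − (-236) ≈ 1.3333.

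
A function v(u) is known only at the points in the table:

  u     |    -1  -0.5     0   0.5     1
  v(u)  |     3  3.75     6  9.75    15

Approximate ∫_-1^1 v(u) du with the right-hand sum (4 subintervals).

17.25

Δu = 0.5.
Sum = 0.5·[3.75 + 6 + 9.75 + 15] = 17.25.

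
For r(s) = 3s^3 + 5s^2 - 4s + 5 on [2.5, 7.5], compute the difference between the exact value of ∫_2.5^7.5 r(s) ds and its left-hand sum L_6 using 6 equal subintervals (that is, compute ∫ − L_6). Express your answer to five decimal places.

574.71065

Exact integral: ∫_2.5^7.5 r(s) ds ≈ 2945.8333333.
L_6 ≈ 2371.1226852.
Error ≈ 2945.8333333 − 2371.1226852 ≈ 574.71065.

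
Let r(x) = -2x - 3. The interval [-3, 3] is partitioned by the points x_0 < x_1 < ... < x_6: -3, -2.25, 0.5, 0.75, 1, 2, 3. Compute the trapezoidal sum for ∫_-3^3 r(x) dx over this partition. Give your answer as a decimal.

Subinterval widths: 0.75, 2.75, 0.25, 0.25, 1, 1.
r(-3) = 3, r(-2.25) = 1.5, r(0.5) = -4, r(0.75) = -4.5, r(1) = -5, r(2) = -7, r(3) = -9.
On each subinterval the trapezoid contributes (Δx_i/2)·[r(x_{i-1}) + r(x_i)].
Sum = -18.

-18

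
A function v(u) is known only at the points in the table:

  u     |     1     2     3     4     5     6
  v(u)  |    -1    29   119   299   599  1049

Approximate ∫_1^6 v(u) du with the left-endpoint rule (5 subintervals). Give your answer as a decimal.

Δu = 1.
Sum = 1·[(-1) + 29 + 119 + 299 + 599] = 1045.

1045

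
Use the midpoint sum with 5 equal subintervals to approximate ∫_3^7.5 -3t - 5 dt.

-93.375

Δt = (7.5 − 3)/5 = 0.9.
Midpoints: 3.45, 4.35, 5.25, 6.15, 7.05.
f(3.45) = -15.35, f(4.35) = -18.05, f(5.25) = -20.75, f(6.15) = -23.45, f(7.05) = -26.15.
Sum = Δt · [f(3.45) + f(4.35) + f(5.25) + f(6.15) + f(7.05)].
Sum = -93.375.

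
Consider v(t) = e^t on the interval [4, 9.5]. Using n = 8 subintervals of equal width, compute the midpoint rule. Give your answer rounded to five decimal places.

13046.66518

Δt = (9.5 − 4)/8 = 0.6875.
Midpoints: 4.34375, 5.03125, 5.71875, 6.40625, 7.09375, 7.78125, 8.46875, 9.15625.
v(4.34375) ≈ 76.99573, v(5.03125) ≈ 153.12430, v(5.71875) ≈ 304.52403, v(6.40625) ≈ 605.61835, v(7.09375) ≈ 1204.41590, v(7.78125) ≈ 2395.26703, v(8.46875) ≈ 4763.55730, v(9.15625) ≈ 9473.46489.
Sum = Δt · [v(4.34375) + v(5.03125) + v(5.71875) + ...].
Sum ≈ 13046.66518.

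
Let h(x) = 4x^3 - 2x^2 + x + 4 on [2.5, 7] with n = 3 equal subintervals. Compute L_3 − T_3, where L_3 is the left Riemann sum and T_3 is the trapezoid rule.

L_3 = 1354.5.
T_3 = 2275.875.
L_3 − T_3 = -921.375.

-921.375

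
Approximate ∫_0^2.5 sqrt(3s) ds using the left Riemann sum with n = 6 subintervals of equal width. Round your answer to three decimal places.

Δs = (2.5 − 0)/6 = 5/12.
Left endpoints: 0, 5/12, 5/6, 1.25, 5/3, 25/12.
f(0) ≈ 0.000, f(5/12) ≈ 1.118, f(5/6) ≈ 1.581, f(1.25) ≈ 1.936, f(5/3) ≈ 2.236, f(25/12) ≈ 2.500.
Sum = Δs · [f(0) + f(5/12) + f(5/6) + ...].
Sum ≈ 3.905.

3.905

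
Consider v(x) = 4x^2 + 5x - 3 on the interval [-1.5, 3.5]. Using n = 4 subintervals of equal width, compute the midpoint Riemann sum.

69.0625

Δx = (3.5 − (-1.5))/4 = 1.25.
Midpoints: -0.875, 0.375, 1.625, 2.875.
v(-0.875) = -4.3125, v(0.375) = -0.5625, v(1.625) = 15.6875, v(2.875) = 44.4375.
Sum = Δx · [v(-0.875) + v(0.375) + v(1.625) + v(2.875)].
Sum = 69.0625.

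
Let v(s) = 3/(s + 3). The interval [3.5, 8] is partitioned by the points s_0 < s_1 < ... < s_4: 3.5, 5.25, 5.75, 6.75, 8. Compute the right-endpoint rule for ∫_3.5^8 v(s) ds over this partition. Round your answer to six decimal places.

Subinterval widths: 1.75, 0.5, 1, 1.25.
Right endpoints: 5.25, 5.75, 6.75, 8.
v(5.25) = 4/11, v(5.75) = 12/35, v(6.75) = 4/13, v(8) = 3/11.
Sum = Σ Δs_i · v(s_i).
Sum ≈ 1.456394.

1.456394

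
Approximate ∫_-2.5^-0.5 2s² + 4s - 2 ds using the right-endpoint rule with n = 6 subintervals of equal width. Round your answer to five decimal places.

Δs = (-0.5 − (-2.5))/6 = 1/3.
Right endpoints: -13/6, -11/6, -1.5, -7/6, -5/6, -0.5.
f(-13/6) = -23/18, f(-11/6) = -47/18, f(-1.5) = -3.5, f(-7/6) = -71/18, f(-5/6) = -71/18, f(-0.5) = -3.5.
Sum = Δs · [f(-13/6) + f(-11/6) + f(-1.5) + ...].
Sum ≈ -6.25926.

-6.25926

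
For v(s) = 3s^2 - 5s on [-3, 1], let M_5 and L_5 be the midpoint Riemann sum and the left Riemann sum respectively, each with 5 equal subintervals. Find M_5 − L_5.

-19.52

M_5 = 47.36.
L_5 = 66.88.
M_5 − L_5 = -19.52.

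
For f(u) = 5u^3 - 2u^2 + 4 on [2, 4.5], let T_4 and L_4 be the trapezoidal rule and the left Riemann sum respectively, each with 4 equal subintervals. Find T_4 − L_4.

T_4 ≈ 454.7705078.
L_4 ≈ 335.0439453.
T_4 − L_4 = 119.7265625.

119.7265625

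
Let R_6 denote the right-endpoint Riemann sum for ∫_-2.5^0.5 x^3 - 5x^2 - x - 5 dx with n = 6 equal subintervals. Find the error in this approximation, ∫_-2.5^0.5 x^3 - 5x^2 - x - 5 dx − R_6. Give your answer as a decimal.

-9.6875

Exact integral: ∫_-2.5^0.5 f(x) dx = -48.
R_6 = -38.3125.
Error = -48 − (-38.3125) = -9.6875.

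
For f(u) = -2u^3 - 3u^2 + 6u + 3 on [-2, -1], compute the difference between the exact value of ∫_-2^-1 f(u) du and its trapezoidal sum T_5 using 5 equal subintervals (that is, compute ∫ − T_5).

-0.04

Exact integral: ∫_-2^-1 f(u) du = -5.5.
T_5 = -5.46.
Error = -5.5 − (-5.46) = -0.04.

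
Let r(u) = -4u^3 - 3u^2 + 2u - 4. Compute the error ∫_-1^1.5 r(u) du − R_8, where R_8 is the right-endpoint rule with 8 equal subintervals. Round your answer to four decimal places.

2.7832

Exact integral: ∫_-1^1.5 r(u) du = -17.1875.
R_8 ≈ -19.970703.
Error ≈ -17.1875 − (-19.970703) ≈ 2.7832.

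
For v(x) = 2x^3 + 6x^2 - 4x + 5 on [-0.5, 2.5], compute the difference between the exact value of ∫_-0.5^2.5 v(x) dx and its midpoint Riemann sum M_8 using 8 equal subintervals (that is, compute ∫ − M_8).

Exact integral: ∫_-0.5^2.5 v(x) dx = 54.
M_8 = 53.578125.
Error = 54 − 53.578125 = 0.421875.

0.421875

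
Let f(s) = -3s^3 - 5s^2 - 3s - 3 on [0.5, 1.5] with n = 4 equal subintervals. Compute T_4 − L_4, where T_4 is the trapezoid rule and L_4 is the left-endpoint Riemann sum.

T_4 = -15.3125.
L_4 = -12.46875.
T_4 − L_4 = -2.84375.

-2.84375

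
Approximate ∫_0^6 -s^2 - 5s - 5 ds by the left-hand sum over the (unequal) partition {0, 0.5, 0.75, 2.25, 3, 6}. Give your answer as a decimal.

Subinterval widths: 0.5, 0.25, 1.5, 0.75, 3.
Left endpoints: 0, 0.5, 0.75, 2.25, 3.
f(0) = -5, f(0.5) = -7.75, f(0.75) = -9.3125, f(2.25) = -21.3125, f(3) = -29.
Sum = Σ Δs_i · f(s_i).
Sum = -121.390625.

-121.390625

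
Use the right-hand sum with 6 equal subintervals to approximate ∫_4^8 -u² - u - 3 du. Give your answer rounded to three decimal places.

Δu = (8 − 4)/6 = 2/3.
Right endpoints: 14/3, 16/3, 6, 20/3, 22/3, 8.
f(14/3) = -265/9, f(16/3) = -331/9, f(6) = -45, f(20/3) = -487/9, f(22/3) = -577/9, f(8) = -75.
Sum = Δu · [f(14/3) + f(16/3) + f(6) + ...].
Sum ≈ -202.963.

-202.963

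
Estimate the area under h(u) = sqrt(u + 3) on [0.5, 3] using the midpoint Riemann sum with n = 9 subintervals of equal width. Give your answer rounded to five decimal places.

Δu = (3 − 0.5)/9 = 5/18.
Midpoints: 23/36, 11/12, 43/36, 53/36, 1.75, 73/36, 83/36, 31/12, 103/36.
h(23/36) ≈ 1.90759, h(11/12) ≈ 1.97906, h(43/36) ≈ 2.04803, h(53/36) ≈ 2.11476, h(1.75) ≈ 2.17945, h(73/36) ≈ 2.24227, h(83/36) ≈ 2.30338, h(31/12) ≈ 2.36291, h(103/36) ≈ 2.42097.
Sum = Δu · [h(23/36) + h(11/12) + h(43/36) + ...].
Sum ≈ 5.43289.

5.43289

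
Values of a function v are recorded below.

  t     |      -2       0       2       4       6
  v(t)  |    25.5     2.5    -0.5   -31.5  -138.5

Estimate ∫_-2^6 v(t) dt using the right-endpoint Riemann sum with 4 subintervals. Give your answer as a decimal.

-336

Δt = 2.
Sum = 2·[2.5 + (-0.5) + (-31.5) + (-138.5)] = -336.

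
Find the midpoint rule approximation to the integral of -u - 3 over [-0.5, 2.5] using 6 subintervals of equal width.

Δu = (2.5 − (-0.5))/6 = 0.5.
Midpoints: -0.25, 0.25, 0.75, 1.25, 1.75, 2.25.
f(-0.25) = -2.75, f(0.25) = -3.25, f(0.75) = -3.75, f(1.25) = -4.25, f(1.75) = -4.75, f(2.25) = -5.25.
Sum = Δu · [f(-0.25) + f(0.25) + f(0.75) + ...].
Sum = -12.

-12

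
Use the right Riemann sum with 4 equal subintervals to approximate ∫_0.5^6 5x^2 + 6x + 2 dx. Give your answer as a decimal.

Δx = (6 − 0.5)/4 = 1.375.
Right endpoints: 1.875, 3.25, 4.625, 6.
f(1.875) = 30.828125, f(3.25) = 74.3125, f(4.625) = 136.703125, f(6) = 218.
Sum = Δx · [f(1.875) + f(3.25) + f(4.625) + f(6)].
Sum = 632.28515625.

632.28515625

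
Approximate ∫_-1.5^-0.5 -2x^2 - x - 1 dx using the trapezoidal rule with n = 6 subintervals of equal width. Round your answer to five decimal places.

-2.17593

Δx = (-0.5 − (-1.5))/6 = 1/6.
f(-1.5) = -4, f(-4/3) = -29/9, f(-7/6) = -23/9, f(-1) = -2, f(-5/6) = -14/9, f(-2/3) = -11/9, f(-0.5) = -1.
T_6 = (Δx/2)·[f(x_0) + 2f(x_1) + ... + 2f(x_{5}) + f(x_6)].
Sum ≈ -2.17593.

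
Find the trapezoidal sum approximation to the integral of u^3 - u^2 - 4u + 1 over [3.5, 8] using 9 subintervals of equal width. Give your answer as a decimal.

734.15625

Δu = (8 − 3.5)/9 = 0.5.
f(3.5) = 17.625, f(4) = 33, f(4.5) = 53.875, f(5) = 81, f(5.5) = 115.125, f(6) = 157, f(6.5) = 207.375, f(7) = 267, f(7.5) = 336.625, f(8) = 417.
T_9 = (Δu/2)·[f(u_0) + 2f(u_1) + ... + 2f(u_{8}) + f(u_9)].
Sum = 734.15625.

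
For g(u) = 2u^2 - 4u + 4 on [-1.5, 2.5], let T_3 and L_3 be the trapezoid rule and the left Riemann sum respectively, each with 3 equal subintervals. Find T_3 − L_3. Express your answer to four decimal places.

T_3 ≈ 23.037037.
L_3 ≈ 28.370370.
T_3 − L_3 ≈ -5.3333.

-5.3333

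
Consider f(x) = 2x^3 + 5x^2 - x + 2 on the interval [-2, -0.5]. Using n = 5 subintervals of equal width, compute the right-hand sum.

Δx = (-0.5 − (-2))/5 = 0.3.
Right endpoints: -1.7, -1.4, -1.1, -0.8, -0.5.
f(-1.7) = 8.324, f(-1.4) = 7.712, f(-1.1) = 6.488, f(-0.8) = 4.976, f(-0.5) = 3.5.
Sum = Δx · [f(-1.7) + f(-1.4) + f(-1.1) + f(-0.8) + f(-0.5)].
Sum = 9.3.

9.3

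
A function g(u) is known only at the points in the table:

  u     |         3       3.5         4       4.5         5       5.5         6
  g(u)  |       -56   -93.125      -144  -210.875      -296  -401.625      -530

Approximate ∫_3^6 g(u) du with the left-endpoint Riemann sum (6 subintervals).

Δu = 0.5.
Sum = 0.5·[(-56) + (-93.125) + (-144) + (-210.875) + (-296) + (-401.625)] = -600.8125.

-600.8125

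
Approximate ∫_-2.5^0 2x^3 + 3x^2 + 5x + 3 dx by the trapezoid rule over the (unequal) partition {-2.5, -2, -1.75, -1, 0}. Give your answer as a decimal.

Subinterval widths: 0.5, 0.25, 0.75, 1.
f(-2.5) = -22, f(-2) = -11, f(-1.75) = -7.28125, f(-1) = -1, f(0) = 3.
On each subinterval the trapezoid contributes (Δx_i/2)·[f(x_{i-1}) + f(x_i)].
Sum = -12.640625.

-12.640625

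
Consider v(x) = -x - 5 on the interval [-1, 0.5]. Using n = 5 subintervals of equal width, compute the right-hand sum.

-7.35

Δx = (0.5 − (-1))/5 = 0.3.
Right endpoints: -0.7, -0.4, -0.1, 0.2, 0.5.
v(-0.7) = -4.3, v(-0.4) = -4.6, v(-0.1) = -4.9, v(0.2) = -5.2, v(0.5) = -5.5.
Sum = Δx · [v(-0.7) + v(-0.4) + v(-0.1) + v(0.2) + v(0.5)].
Sum = -7.35.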